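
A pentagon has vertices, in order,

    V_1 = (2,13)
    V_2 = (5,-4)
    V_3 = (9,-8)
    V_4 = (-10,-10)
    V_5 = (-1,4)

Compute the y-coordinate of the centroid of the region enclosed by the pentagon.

-133/53

Apply Gauss's area formula. First the cross-terms c_i = x_i·y_{i+1} − x_{i+1}·y_i:
  -73, -4, -170, -50, -21  ⇒  2A = -318, A = -159.
Then Σ (y_i + y_{i+1})·c_i = 2394, so ȳ = 2394 / (6·(-159)) = -133/53.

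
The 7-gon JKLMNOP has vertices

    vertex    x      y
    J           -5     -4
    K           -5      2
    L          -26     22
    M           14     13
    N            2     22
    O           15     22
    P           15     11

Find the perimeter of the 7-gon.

140

|JK| = √((0)² + (6)²) = √36 = 6
|KL| = √((-21)² + (20)²) = √841 = 29
|LM| = √((40)² + (-9)²) = √1681 = 41
|MN| = √((-12)² + (9)²) = √225 = 15
|NO| = √((13)² + (0)²) = √169 = 13
|OP| = √((0)² + (-11)²) = √121 = 11
|PJ| = √((-20)² + (-15)²) = √625 = 25
Perimeter = 6 + 29 + 41 + 15 + 13 + 11 + 25 = 140.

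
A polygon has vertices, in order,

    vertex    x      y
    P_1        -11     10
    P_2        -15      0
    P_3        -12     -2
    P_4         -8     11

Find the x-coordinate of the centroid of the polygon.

-843/73

Apply the surveyor's formula. First the cross-terms c_i = x_i·y_{i+1} − x_{i+1}·y_i:
  150, 30, -148, 41  ⇒  2A = 73, A = 36.5.
Then Σ (x_i + x_{i+1})·c_i = -2529, so x̄ = -2529 / (6·36.5) = -843/73.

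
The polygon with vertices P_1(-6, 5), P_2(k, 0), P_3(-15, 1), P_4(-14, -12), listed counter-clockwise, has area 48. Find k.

The doubled signed area Σ (x_i y_{i+1} − x_{i+1} y_i) is linear in k.
With k=0 it equals 52; the coefficient of k is -4 (from the two edges through P_2).
So -4·k + 52 = 2·48 = 96 ⇒ k = -11.

-11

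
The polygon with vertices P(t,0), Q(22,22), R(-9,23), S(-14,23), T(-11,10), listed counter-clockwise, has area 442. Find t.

Write out the shoelace sum; only the two edges meeting at P involve t:
2·Area = [((-11)·0 − t·10) + (t·22 − 22·0)] + 932
       = 12·t + 932 = 884
⇒ t = -4.

-4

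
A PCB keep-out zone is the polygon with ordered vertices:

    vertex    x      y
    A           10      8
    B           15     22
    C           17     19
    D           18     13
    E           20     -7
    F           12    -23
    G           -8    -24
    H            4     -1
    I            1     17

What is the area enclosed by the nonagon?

Apply Gauss's area formula: 2A = Σ (x_i·y_{i+1} − x_{i+1}·y_i), indices taken mod 9.
Σ = (100) + (-89) + (-121) + (-386) + (-376) + (-472) + (104) + (69) + (-162) = -1333
Area = |Σ|/2 = 666.5.

666.5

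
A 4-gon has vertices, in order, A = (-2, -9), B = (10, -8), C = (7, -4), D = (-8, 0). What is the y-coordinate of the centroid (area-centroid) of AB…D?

Apply the shoelace formula. First the cross-terms c_i = x_i·y_{i+1} − x_{i+1}·y_i:
  106, 16, -32, 72  ⇒  2A = 162, A = 81.
Then Σ (y_i + y_{i+1})·c_i = -2514, so ȳ = -2514 / (6·81) = -419/81.

-419/81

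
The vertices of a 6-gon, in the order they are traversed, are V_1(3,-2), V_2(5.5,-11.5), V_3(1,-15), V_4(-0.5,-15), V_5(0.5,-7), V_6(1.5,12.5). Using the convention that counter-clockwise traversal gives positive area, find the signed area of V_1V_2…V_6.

Σ = (-23.5) + (-71) + (-22.5) + (11) + (16.75) + (-40.5) = -129.75
Signed area = Σ/2 = -64.875 (negative ⇒ clockwise traversal).

-64.875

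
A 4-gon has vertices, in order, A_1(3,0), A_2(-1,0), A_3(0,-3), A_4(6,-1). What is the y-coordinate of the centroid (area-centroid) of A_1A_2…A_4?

-7/6

Apply the surveyor's formula. First the cross-terms c_i = x_i·y_{i+1} − x_{i+1}·y_i:
  0, 3, 18, 3  ⇒  2A = 24, A = 12.
Then Σ (y_i + y_{i+1})·c_i = -84, so ȳ = -84 / (6·12) = -7/6.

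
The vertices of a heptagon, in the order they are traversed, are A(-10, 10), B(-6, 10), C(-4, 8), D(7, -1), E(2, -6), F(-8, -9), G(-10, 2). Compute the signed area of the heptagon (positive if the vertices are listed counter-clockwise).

A→B: (-10)(10) − (-6)(10) = -40
B→C: (-6)(8) − (-4)(10) = -8
C→D: (-4)(-1) − (7)(8) = -52
D→E: (7)(-6) − (2)(-1) = -40
E→F: (2)(-9) − (-8)(-6) = -66
F→G: (-8)(2) − (-10)(-9) = -106
G→A: (-10)(10) − (-10)(2) = -80
Σ = -392
Signed area = Σ/2 = -196 (negative ⇒ clockwise traversal).

-196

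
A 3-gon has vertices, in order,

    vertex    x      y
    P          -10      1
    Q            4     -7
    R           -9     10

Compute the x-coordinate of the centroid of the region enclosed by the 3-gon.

Apply the surveyor's formula. First the cross-terms c_i = x_i·y_{i+1} − x_{i+1}·y_i:
  66, -23, 91  ⇒  2A = 134, A = 67.
Then Σ (x_i + x_{i+1})·c_i = -2010, so x̄ = -2010 / (6·67) = -5.

-5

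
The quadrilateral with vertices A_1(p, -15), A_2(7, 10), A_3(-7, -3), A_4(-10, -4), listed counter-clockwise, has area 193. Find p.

The doubled signed area Σ (x_i y_{i+1} − x_{i+1} y_i) is linear in p.
With p=0 it equals 302; the coefficient of p is 14 (from the two edges through A_1).
So 14·p + 302 = 2·193 = 386 ⇒ p = 6.

6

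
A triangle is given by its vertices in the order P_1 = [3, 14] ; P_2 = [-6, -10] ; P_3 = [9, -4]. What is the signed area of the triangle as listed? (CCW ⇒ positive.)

Cross-terms: 54, 114, 138  ⇒  Σ = 306
Signed area = Σ/2 = 153 (positive ⇒ counter-clockwise traversal).

153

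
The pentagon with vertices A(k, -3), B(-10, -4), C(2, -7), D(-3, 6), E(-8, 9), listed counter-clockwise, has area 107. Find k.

-10

Write out the shoelace sum; only the two edges meeting at A involve k:
2·Area = [((-8)·(-3) − k·9) + (k·(-4) − (-10)·(-3))] + 90
       = -13·k + 84 = 214
⇒ k = -10.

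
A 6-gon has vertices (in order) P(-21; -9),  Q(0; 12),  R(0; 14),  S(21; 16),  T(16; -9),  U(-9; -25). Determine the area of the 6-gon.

958

Apply the shoelace formula: 2A = Σ (x_i·y_{i+1} − x_{i+1}·y_i), indices taken mod 6.
Cross-terms: -252, 0, -294, -445, -481, -444  ⇒  Σ = -1916
Area = |Σ|/2 = 958.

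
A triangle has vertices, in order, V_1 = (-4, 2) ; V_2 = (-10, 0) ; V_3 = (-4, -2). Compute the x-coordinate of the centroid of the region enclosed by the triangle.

Apply the shoelace formula. First the cross-terms c_i = x_i·y_{i+1} − x_{i+1}·y_i:
  20, 20, -16  ⇒  2A = 24, A = 12.
Then Σ (x_i + x_{i+1})·c_i = -432, so x̄ = -432 / (6·12) = -6.

-6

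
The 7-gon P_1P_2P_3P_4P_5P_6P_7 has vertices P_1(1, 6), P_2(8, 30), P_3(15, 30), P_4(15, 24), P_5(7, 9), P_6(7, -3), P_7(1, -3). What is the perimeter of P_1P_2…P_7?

|P_1P_2| = √((7)² + (24)²) = √625 = 25
|P_2P_3| = √((7)² + (0)²) = √49 = 7
|P_3P_4| = √((0)² + (-6)²) = √36 = 6
|P_4P_5| = √((-8)² + (-15)²) = √289 = 17
|P_5P_6| = √((0)² + (-12)²) = √144 = 12
|P_6P_7| = √((-6)² + (0)²) = √36 = 6
|P_7P_1| = √((0)² + (9)²) = √81 = 9
Perimeter = 25 + 7 + 6 + 17 + 12 + 6 + 9 = 82.

82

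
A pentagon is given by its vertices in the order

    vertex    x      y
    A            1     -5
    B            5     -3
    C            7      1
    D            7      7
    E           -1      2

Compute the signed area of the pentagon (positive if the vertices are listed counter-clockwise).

A→B: (1)(-3) − (5)(-5) = 22
B→C: (5)(1) − (7)(-3) = 26
C→D: (7)(7) − (7)(1) = 42
D→E: (7)(2) − (-1)(7) = 21
E→A: (-1)(-5) − (1)(2) = 3
Σ = 114
Signed area = Σ/2 = 57 (positive ⇒ counter-clockwise traversal).

57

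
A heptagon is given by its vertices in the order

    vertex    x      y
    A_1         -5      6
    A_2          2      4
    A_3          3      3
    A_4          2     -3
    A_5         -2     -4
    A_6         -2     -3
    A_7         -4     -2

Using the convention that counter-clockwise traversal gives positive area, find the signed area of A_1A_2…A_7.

Σ = (-32) + (-6) + (-15) + (-14) + (-2) + (-8) + (-34) = -111
Signed area = Σ/2 = -55.5 (negative ⇒ clockwise traversal).

-55.5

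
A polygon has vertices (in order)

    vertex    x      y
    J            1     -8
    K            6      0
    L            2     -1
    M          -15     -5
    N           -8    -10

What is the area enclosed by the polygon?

Apply the shoelace (surveyor's) formula: 2A = Σ (x_i·y_{i+1} − x_{i+1}·y_i), indices taken mod 5.
Cross-terms: 48, -6, -25, 110, 74  ⇒  Σ = 201
Area = |Σ|/2 = 100.5.

100.5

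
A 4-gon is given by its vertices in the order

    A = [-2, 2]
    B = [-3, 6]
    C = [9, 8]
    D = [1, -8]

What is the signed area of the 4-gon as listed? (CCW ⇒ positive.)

-89

Apply the shoelace formula: 2A = Σ (x_i·y_{i+1} − x_{i+1}·y_i), indices taken mod 4.
Σ = (-6) + (-78) + (-80) + (-14) = -178
Signed area = Σ/2 = -89 (negative ⇒ clockwise traversal).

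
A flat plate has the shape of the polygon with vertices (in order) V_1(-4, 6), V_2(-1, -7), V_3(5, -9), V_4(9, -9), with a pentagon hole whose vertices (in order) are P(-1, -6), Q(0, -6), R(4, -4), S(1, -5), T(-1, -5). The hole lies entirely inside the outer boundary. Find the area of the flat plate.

63.5

Outer boundary:
Apply the shoelace (surveyor's) formula: 2A = Σ (x_i·y_{i+1} − x_{i+1}·y_i), indices taken mod 4.
V_1→V_2: (-4)(-7) − (-1)(6) = 34
V_2→V_3: (-1)(-9) − (5)(-7) = 44
V_3→V_4: (5)(-9) − (9)(-9) = 36
V_4→V_1: (9)(6) − (-4)(-9) = 18
Σ = 132
Area = |Σ|/2 = 66.
Hole:
Σ = (6) + (24) + (-16) + (-10) + (1) = 5
Area = |Σ|/2 = 2.5.
Net area = 66 − 2.5 = 63.5.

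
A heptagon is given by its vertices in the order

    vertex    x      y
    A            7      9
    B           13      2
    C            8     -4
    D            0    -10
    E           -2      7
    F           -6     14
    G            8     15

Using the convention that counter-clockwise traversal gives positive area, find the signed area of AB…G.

-246

Apply the shoelace formula: 2A = Σ (x_i·y_{i+1} − x_{i+1}·y_i), indices taken mod 7.
Σ = (-103) + (-68) + (-80) + (-20) + (14) + (-202) + (-33) = -492
Signed area = Σ/2 = -246 (negative ⇒ clockwise traversal).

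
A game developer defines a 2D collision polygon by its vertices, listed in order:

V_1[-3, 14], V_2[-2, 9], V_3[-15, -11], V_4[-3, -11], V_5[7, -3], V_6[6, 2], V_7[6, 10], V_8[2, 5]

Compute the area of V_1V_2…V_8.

254.5

Apply Gauss's area formula: 2A = Σ (x_i·y_{i+1} − x_{i+1}·y_i), indices taken mod 8.
V_1→V_2: (-3)(9) − (-2)(14) = 1
V_2→V_3: (-2)(-11) − (-15)(9) = 157
V_3→V_4: (-15)(-11) − (-3)(-11) = 132
V_4→V_5: (-3)(-3) − (7)(-11) = 86
V_5→V_6: (7)(2) − (6)(-3) = 32
V_6→V_7: (6)(10) − (6)(2) = 48
V_7→V_8: (6)(5) − (2)(10) = 10
V_8→V_1: (2)(14) − (-3)(5) = 43
Σ = 509
Area = |Σ|/2 = 254.5.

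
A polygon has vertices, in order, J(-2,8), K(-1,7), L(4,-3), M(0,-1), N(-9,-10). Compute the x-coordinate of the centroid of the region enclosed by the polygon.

-2.5

Apply the shoelace formula. First the cross-terms c_i = x_i·y_{i+1} − x_{i+1}·y_i:
  -6, -25, -4, -9, -92  ⇒  2A = -136, A = -68.
Then Σ (x_i + x_{i+1})·c_i = 1020, so x̄ = 1020 / (6·(-68)) = -2.5.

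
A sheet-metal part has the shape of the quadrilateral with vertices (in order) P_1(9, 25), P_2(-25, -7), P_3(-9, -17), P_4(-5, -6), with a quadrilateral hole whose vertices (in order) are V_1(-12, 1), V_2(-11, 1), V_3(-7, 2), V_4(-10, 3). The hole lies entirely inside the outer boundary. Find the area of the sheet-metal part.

406.5

Outer boundary:
Cross-terms: 562, 362, -31, -71  ⇒  Σ = 822
Area = |Σ|/2 = 411.
Hole:
Apply the shoelace formula: 2A = Σ (x_i·y_{i+1} − x_{i+1}·y_i), indices taken mod 4.
Σ = (-1) + (-15) + (-1) + (26) = 9
Area = |Σ|/2 = 4.5.
Net area = 411 − 4.5 = 406.5.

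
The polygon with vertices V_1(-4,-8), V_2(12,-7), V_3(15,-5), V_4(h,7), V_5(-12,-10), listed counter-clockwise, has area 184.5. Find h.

9

Write out the shoelace sum; only the two edges meeting at V_4 involve h:
2·Area = [(15·7 − h·(-5)) + (h·(-10) − (-12)·7)] + 225
       = -5·h + 414 = 369
⇒ h = 9.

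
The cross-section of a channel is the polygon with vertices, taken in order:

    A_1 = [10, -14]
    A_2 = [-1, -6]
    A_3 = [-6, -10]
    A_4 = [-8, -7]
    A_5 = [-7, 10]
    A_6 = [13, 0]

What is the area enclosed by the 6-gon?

Σ = (-74) + (-26) + (-38) + (-129) + (-130) + (-182) = -579
Area = |Σ|/2 = 289.5.

289.5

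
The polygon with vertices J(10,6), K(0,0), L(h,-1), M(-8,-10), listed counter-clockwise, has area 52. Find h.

-6

Write out the shoelace sum; only the two edges meeting at L involve h:
2·Area = [(0·(-1) − h·0) + (h·(-10) − (-8)·(-1))] + 52
       = -10·h + 44 = 104
⇒ h = -6.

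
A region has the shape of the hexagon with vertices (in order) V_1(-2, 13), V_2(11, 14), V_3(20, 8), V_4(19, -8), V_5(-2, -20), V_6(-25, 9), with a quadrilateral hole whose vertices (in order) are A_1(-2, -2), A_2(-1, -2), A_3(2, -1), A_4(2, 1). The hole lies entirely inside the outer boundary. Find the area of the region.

Outer boundary:
V_1→V_2: (-2)(14) − (11)(13) = -171
V_2→V_3: (11)(8) − (20)(14) = -192
V_3→V_4: (20)(-8) − (19)(8) = -312
V_4→V_5: (19)(-20) − (-2)(-8) = -396
V_5→V_6: (-2)(9) − (-25)(-20) = -518
V_6→V_1: (-25)(13) − (-2)(9) = -307
Σ = -1896
Area = |Σ|/2 = 948.
Hole:
A_1→A_2: (-2)(-2) − (-1)(-2) = 2
A_2→A_3: (-1)(-1) − (2)(-2) = 5
A_3→A_4: (2)(1) − (2)(-1) = 4
A_4→A_1: (2)(-2) − (-2)(1) = -2
Σ = 9
Area = |Σ|/2 = 4.5.
Net area = 948 − 4.5 = 943.5.

943.5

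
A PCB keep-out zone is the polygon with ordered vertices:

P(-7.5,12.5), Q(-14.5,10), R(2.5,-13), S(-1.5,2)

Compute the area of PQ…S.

125.75

Apply Gauss's area formula: 2A = Σ (x_i·y_{i+1} − x_{i+1}·y_i), indices taken mod 4.
Σ = (106.25) + (163.5) + (-14.5) + (-3.75) = 251.5
Area = |Σ|/2 = 125.75.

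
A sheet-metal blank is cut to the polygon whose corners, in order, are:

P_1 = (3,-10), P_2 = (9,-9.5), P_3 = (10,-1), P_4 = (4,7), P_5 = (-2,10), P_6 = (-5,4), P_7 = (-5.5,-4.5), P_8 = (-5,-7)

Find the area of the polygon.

224.5

Apply the shoelace formula: 2A = Σ (x_i·y_{i+1} − x_{i+1}·y_i), indices taken mod 8.
P_1→P_2: (3)(-9.5) − (9)(-10) = 61.5
P_2→P_3: (9)(-1) − (10)(-9.5) = 86
P_3→P_4: (10)(7) − (4)(-1) = 74
P_4→P_5: (4)(10) − (-2)(7) = 54
P_5→P_6: (-2)(4) − (-5)(10) = 42
P_6→P_7: (-5)(-4.5) − (-5.5)(4) = 44.5
P_7→P_8: (-5.5)(-7) − (-5)(-4.5) = 16
P_8→P_1: (-5)(-10) − (3)(-7) = 71
Σ = 449
Area = |Σ|/2 = 224.5.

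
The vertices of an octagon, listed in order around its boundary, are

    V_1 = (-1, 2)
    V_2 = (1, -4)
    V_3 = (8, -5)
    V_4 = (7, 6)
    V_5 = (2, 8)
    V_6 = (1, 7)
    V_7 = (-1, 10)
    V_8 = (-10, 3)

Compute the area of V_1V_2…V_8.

Apply the shoelace formula: 2A = Σ (x_i·y_{i+1} − x_{i+1}·y_i), indices taken mod 8.
Cross-terms: 2, 27, 83, 44, 6, 17, 97, -17  ⇒  Σ = 259
Area = |Σ|/2 = 129.5.

129.5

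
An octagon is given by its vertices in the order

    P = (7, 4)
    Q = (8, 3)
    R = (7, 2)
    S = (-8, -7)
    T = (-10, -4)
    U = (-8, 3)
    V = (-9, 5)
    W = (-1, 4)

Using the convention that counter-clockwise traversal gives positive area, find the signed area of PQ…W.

-112.5

Apply the shoelace formula: 2A = Σ (x_i·y_{i+1} − x_{i+1}·y_i), indices taken mod 8.
Σ = (-11) + (-5) + (-33) + (-38) + (-62) + (-13) + (-31) + (-32) = -225
Signed area = Σ/2 = -112.5 (negative ⇒ clockwise traversal).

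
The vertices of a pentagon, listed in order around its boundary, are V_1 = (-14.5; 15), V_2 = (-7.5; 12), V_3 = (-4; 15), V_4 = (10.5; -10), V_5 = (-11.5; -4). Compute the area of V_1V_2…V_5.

Apply the shoelace (surveyor's) formula: 2A = Σ (x_i·y_{i+1} − x_{i+1}·y_i), indices taken mod 5.
V_1→V_2: (-14.5)(12) − (-7.5)(15) = -61.5
V_2→V_3: (-7.5)(15) − (-4)(12) = -64.5
V_3→V_4: (-4)(-10) − (10.5)(15) = -117.5
V_4→V_5: (10.5)(-4) − (-11.5)(-10) = -157
V_5→V_1: (-11.5)(15) − (-14.5)(-4) = -230.5
Σ = -631
Area = |Σ|/2 = 315.5.

315.5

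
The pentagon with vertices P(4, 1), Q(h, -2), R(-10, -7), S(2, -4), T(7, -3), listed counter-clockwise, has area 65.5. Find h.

Write out the shoelace sum; only the two edges meeting at Q involve h:
2·Area = [(4·(-2) − h·1) + (h·(-7) − (-10)·(-2))] + 95
       = -8·h + 67 = 131
⇒ h = -8.

-8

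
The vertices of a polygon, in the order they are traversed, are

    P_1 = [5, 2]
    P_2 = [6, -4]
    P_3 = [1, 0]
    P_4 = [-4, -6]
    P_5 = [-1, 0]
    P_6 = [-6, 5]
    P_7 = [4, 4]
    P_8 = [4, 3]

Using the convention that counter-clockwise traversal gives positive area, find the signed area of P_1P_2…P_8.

Apply Gauss's area formula: 2A = Σ (x_i·y_{i+1} − x_{i+1}·y_i), indices taken mod 8.
Σ = (-32) + (4) + (-6) + (-6) + (-5) + (-44) + (-4) + (-7) = -100
Signed area = Σ/2 = -50 (negative ⇒ clockwise traversal).

-50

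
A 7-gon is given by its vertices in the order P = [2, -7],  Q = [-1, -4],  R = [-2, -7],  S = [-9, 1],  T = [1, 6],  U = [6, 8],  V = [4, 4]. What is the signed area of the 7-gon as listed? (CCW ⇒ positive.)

Apply the shoelace formula: 2A = Σ (x_i·y_{i+1} − x_{i+1}·y_i), indices taken mod 7.
Cross-terms: -15, -1, -65, -55, -28, -8, -36  ⇒  Σ = -208
Signed area = Σ/2 = -104 (negative ⇒ clockwise traversal).

-104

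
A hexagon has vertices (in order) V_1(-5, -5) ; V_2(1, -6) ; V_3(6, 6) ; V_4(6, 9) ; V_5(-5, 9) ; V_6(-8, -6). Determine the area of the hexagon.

Apply the surveyor's formula: 2A = Σ (x_i·y_{i+1} − x_{i+1}·y_i), indices taken mod 6.
Σ = (35) + (42) + (18) + (99) + (102) + (10) = 306
Area = |Σ|/2 = 153.

153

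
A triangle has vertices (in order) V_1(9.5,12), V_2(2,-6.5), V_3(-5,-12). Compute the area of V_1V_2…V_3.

Apply the surveyor's formula: 2A = Σ (x_i·y_{i+1} − x_{i+1}·y_i), indices taken mod 3.
Σ = (-85.75) + (-56.5) + (54) = -88.25
Area = |Σ|/2 = 44.125.

44.125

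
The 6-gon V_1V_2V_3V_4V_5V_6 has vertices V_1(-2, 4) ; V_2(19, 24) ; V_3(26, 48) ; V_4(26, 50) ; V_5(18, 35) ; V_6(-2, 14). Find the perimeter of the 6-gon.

112

|V_1V_2| = √((21)² + (20)²) = √841 = 29
|V_2V_3| = √((7)² + (24)²) = √625 = 25
|V_3V_4| = √((0)² + (2)²) = √4 = 2
|V_4V_5| = √((-8)² + (-15)²) = √289 = 17
|V_5V_6| = √((-20)² + (-21)²) = √841 = 29
|V_6V_1| = √((0)² + (-10)²) = √100 = 10
Perimeter = 29 + 25 + 2 + 17 + 29 + 10 = 112.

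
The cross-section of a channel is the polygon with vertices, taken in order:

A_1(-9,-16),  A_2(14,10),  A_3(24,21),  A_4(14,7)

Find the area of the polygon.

Apply the shoelace (surveyor's) formula: 2A = Σ (x_i·y_{i+1} − x_{i+1}·y_i), indices taken mod 4.
A_1→A_2: (-9)(10) − (14)(-16) = 134
A_2→A_3: (14)(21) − (24)(10) = 54
A_3→A_4: (24)(7) − (14)(21) = -126
A_4→A_1: (14)(-16) − (-9)(7) = -161
Σ = -99
Area = |Σ|/2 = 49.5.

49.5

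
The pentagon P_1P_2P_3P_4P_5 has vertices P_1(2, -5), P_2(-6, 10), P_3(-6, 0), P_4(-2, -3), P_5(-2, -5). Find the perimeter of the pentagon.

38

|P_1P_2| = √((-8)² + (15)²) = √289 = 17
|P_2P_3| = √((0)² + (-10)²) = √100 = 10
|P_3P_4| = √((4)² + (-3)²) = √25 = 5
|P_4P_5| = √((0)² + (-2)²) = √4 = 2
|P_5P_1| = √((4)² + (0)²) = √16 = 4
Perimeter = 17 + 10 + 5 + 2 + 4 = 38.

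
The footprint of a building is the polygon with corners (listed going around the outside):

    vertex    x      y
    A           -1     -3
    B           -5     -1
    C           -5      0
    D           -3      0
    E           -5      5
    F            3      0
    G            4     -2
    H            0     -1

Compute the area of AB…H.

Cross-terms: -14, -5, 0, -15, -15, -6, -4, -1  ⇒  Σ = -60
Area = |Σ|/2 = 30.

30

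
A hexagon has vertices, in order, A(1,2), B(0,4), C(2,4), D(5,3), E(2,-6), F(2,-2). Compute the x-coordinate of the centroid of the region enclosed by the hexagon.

Apply the shoelace (surveyor's) formula. First the cross-terms c_i = x_i·y_{i+1} − x_{i+1}·y_i:
  4, -8, -14, -36, 8, 6  ⇒  2A = -40, A = -20.
Then Σ (x_i + x_{i+1})·c_i = -312, so x̄ = -312 / (6·(-20)) = 2.6.

2.6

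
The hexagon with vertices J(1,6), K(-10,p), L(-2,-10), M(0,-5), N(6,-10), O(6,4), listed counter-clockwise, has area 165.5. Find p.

Write out the shoelace sum; only the two edges meeting at K involve p:
2·Area = [(1·p − (-10)·6) + ((-10)·(-10) − (-2)·p)] + 156
       = 3·p + 316 = 331
⇒ p = 5.

5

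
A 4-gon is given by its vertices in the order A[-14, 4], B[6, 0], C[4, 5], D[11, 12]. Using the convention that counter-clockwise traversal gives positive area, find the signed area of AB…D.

Apply the surveyor's formula: 2A = Σ (x_i·y_{i+1} − x_{i+1}·y_i), indices taken mod 4.
Σ = (-24) + (30) + (-7) + (212) = 211
Signed area = Σ/2 = 105.5 (positive ⇒ counter-clockwise traversal).

105.5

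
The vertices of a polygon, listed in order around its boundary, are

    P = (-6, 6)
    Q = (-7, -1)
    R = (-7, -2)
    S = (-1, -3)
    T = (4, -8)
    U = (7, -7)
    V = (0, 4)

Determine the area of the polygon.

Apply Gauss's area formula: 2A = Σ (x_i·y_{i+1} − x_{i+1}·y_i), indices taken mod 7.
Σ = (48) + (7) + (19) + (20) + (28) + (28) + (24) = 174
Area = |Σ|/2 = 87.

87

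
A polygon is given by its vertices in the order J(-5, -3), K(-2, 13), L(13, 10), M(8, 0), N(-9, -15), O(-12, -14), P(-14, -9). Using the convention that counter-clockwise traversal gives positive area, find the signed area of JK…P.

Apply the shoelace (surveyor's) formula: 2A = Σ (x_i·y_{i+1} − x_{i+1}·y_i), indices taken mod 7.
J→K: (-5)(13) − (-2)(-3) = -71
K→L: (-2)(10) − (13)(13) = -189
L→M: (13)(0) − (8)(10) = -80
M→N: (8)(-15) − (-9)(0) = -120
N→O: (-9)(-14) − (-12)(-15) = -54
O→P: (-12)(-9) − (-14)(-14) = -88
P→J: (-14)(-3) − (-5)(-9) = -3
Σ = -605
Signed area = Σ/2 = -302.5 (negative ⇒ clockwise traversal).

-302.5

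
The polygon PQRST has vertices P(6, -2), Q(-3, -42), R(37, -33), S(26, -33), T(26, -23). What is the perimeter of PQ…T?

|PQ| = √((-9)² + (-40)²) = √1681 = 41
|QR| = √((40)² + (9)²) = √1681 = 41
|RS| = √((-11)² + (0)²) = √121 = 11
|ST| = √((0)² + (10)²) = √100 = 10
|TP| = √((-20)² + (21)²) = √841 = 29
Perimeter = 41 + 41 + 11 + 10 + 29 = 132.

132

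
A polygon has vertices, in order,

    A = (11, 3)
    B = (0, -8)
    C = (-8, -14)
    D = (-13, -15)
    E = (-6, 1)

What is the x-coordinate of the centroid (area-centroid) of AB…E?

Apply the shoelace formula. First the cross-terms c_i = x_i·y_{i+1} − x_{i+1}·y_i:
  -88, -64, -62, -103, -29  ⇒  2A = -346, A = -173.
Then Σ (x_i + x_{i+1})·c_i = 2658, so x̄ = 2658 / (6·(-173)) = -443/173.

-443/173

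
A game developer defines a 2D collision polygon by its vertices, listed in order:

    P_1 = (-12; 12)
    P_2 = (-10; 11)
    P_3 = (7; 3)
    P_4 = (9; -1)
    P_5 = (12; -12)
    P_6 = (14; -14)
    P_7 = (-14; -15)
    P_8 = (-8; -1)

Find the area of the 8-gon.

Apply the surveyor's formula: 2A = Σ (x_i·y_{i+1} − x_{i+1}·y_i), indices taken mod 8.
Σ = (-12) + (-107) + (-34) + (-96) + (0) + (-406) + (-106) + (-108) = -869
Area = |Σ|/2 = 434.5.

434.5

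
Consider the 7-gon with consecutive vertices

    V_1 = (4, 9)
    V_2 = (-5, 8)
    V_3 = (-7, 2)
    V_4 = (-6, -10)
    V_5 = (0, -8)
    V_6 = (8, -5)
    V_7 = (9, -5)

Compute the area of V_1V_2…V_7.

Apply the shoelace (surveyor's) formula: 2A = Σ (x_i·y_{i+1} − x_{i+1}·y_i), indices taken mod 7.
Cross-terms: 77, 46, 82, 48, 64, 5, 101  ⇒  Σ = 423
Area = |Σ|/2 = 211.5.

211.5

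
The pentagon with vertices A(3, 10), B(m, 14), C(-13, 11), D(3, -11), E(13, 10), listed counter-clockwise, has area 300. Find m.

Write out the shoelace sum; only the two edges meeting at B involve m:
2·Area = [(3·14 − m·10) + (m·11 − (-13)·14)] + 383
       = 1·m + 607 = 600
⇒ m = -7.

-7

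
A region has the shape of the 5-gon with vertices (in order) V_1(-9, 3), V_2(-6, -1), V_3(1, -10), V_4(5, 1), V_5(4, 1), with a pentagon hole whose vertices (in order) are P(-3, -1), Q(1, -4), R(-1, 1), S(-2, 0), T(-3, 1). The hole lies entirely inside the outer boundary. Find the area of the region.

72.5

Outer boundary:
Apply Gauss's area formula: 2A = Σ (x_i·y_{i+1} − x_{i+1}·y_i), indices taken mod 5.
V_1→V_2: (-9)(-1) − (-6)(3) = 27
V_2→V_3: (-6)(-10) − (1)(-1) = 61
V_3→V_4: (1)(1) − (5)(-10) = 51
V_4→V_5: (5)(1) − (4)(1) = 1
V_5→V_1: (4)(3) − (-9)(1) = 21
Σ = 161
Area = |Σ|/2 = 80.5.
Hole:
Apply Gauss's area formula: 2A = Σ (x_i·y_{i+1} − x_{i+1}·y_i), indices taken mod 5.
P→Q: (-3)(-4) − (1)(-1) = 13
Q→R: (1)(1) − (-1)(-4) = -3
R→S: (-1)(0) − (-2)(1) = 2
S→T: (-2)(1) − (-3)(0) = -2
T→P: (-3)(-1) − (-3)(1) = 6
Σ = 16
Area = |Σ|/2 = 8.
Net area = 80.5 − 8 = 72.5.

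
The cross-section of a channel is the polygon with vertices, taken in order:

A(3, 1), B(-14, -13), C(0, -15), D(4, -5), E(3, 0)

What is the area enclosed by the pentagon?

131.5

Apply the shoelace (surveyor's) formula: 2A = Σ (x_i·y_{i+1} − x_{i+1}·y_i), indices taken mod 5.
A→B: (3)(-13) − (-14)(1) = -25
B→C: (-14)(-15) − (0)(-13) = 210
C→D: (0)(-5) − (4)(-15) = 60
D→E: (4)(0) − (3)(-5) = 15
E→A: (3)(1) − (3)(0) = 3
Σ = 263
Area = |Σ|/2 = 131.5.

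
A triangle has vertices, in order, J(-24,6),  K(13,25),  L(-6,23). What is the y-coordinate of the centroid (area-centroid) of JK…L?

Apply the shoelace (surveyor's) formula. First the cross-terms c_i = x_i·y_{i+1} − x_{i+1}·y_i:
  -678, 449, 516  ⇒  2A = 287, A = 143.5.
Then Σ (y_i + y_{i+1})·c_i = 15498, so ȳ = 15498 / (6·143.5) = 18.

18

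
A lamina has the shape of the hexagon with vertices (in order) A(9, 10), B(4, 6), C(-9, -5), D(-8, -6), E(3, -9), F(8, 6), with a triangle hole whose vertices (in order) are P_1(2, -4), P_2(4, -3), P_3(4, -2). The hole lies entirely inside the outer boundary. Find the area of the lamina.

133

Outer boundary:
Apply the shoelace (surveyor's) formula: 2A = Σ (x_i·y_{i+1} − x_{i+1}·y_i), indices taken mod 6.
A→B: (9)(6) − (4)(10) = 14
B→C: (4)(-5) − (-9)(6) = 34
C→D: (-9)(-6) − (-8)(-5) = 14
D→E: (-8)(-9) − (3)(-6) = 90
E→F: (3)(6) − (8)(-9) = 90
F→A: (8)(10) − (9)(6) = 26
Σ = 268
Area = |Σ|/2 = 134.
Hole:
P_1→P_2: (2)(-3) − (4)(-4) = 10
P_2→P_3: (4)(-2) − (4)(-3) = 4
P_3→P_1: (4)(-4) − (2)(-2) = -12
Σ = 2
Area = |Σ|/2 = 1.
Net area = 134 − 1 = 133.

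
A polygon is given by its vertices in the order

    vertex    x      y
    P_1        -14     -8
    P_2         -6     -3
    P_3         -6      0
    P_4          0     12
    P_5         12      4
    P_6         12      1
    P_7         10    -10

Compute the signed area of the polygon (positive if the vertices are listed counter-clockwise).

Apply the shoelace (surveyor's) formula: 2A = Σ (x_i·y_{i+1} − x_{i+1}·y_i), indices taken mod 7.
P_1→P_2: (-14)(-3) − (-6)(-8) = -6
P_2→P_3: (-6)(0) − (-6)(-3) = -18
P_3→P_4: (-6)(12) − (0)(0) = -72
P_4→P_5: (0)(4) − (12)(12) = -144
P_5→P_6: (12)(1) − (12)(4) = -36
P_6→P_7: (12)(-10) − (10)(1) = -130
P_7→P_1: (10)(-8) − (-14)(-10) = -220
Σ = -626
Signed area = Σ/2 = -313 (negative ⇒ clockwise traversal).

-313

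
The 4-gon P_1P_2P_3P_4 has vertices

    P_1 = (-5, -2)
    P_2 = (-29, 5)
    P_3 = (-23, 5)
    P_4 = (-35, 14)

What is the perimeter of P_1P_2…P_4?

80

|P_1P_2| = √((-24)² + (7)²) = √625 = 25
|P_2P_3| = √((6)² + (0)²) = √36 = 6
|P_3P_4| = √((-12)² + (9)²) = √225 = 15
|P_4P_1| = √((30)² + (-16)²) = √1156 = 34
Perimeter = 25 + 6 + 15 + 34 = 80.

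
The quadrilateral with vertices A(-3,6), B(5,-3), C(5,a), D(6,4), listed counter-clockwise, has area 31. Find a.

0

The doubled signed area Σ (x_i y_{i+1} − x_{i+1} y_i) is linear in a.
With a=0 it equals 62; the coefficient of a is -1 (from the two edges through C).
So -1·a + 62 = 2·31 = 62 ⇒ a = 0.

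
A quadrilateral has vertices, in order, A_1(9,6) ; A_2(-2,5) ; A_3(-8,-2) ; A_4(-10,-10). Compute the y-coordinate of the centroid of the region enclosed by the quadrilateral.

-27/191

Apply Gauss's area formula. First the cross-terms c_i = x_i·y_{i+1} − x_{i+1}·y_i:
  57, 44, 60, 30  ⇒  2A = 191, A = 95.5.
Then Σ (y_i + y_{i+1})·c_i = -81, so ȳ = -81 / (6·95.5) = -27/191.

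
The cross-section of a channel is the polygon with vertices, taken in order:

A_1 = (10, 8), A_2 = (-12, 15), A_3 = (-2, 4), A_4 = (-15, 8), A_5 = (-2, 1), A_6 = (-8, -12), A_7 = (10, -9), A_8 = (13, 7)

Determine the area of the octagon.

Σ = (246) + (-18) + (44) + (1) + (32) + (192) + (187) + (34) = 718
Area = |Σ|/2 = 359.

359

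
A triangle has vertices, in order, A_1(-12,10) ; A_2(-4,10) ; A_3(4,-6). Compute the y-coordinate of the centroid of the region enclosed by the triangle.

14/3

Apply the surveyor's formula. First the cross-terms c_i = x_i·y_{i+1} − x_{i+1}·y_i:
  -80, -16, -32  ⇒  2A = -128, A = -64.
Then Σ (y_i + y_{i+1})·c_i = -1792, so ȳ = -1792 / (6·(-64)) = 14/3.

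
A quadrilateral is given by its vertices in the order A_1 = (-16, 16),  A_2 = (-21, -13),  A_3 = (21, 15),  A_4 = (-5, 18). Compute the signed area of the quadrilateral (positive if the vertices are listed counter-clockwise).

Cross-terms: 544, -42, 453, 208  ⇒  Σ = 1163
Signed area = Σ/2 = 581.5 (positive ⇒ counter-clockwise traversal).

581.5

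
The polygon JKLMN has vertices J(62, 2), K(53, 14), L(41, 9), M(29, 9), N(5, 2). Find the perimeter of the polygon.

|JK| = √((-9)² + (12)²) = √225 = 15
|KL| = √((-12)² + (-5)²) = √169 = 13
|LM| = √((-12)² + (0)²) = √144 = 12
|MN| = √((-24)² + (-7)²) = √625 = 25
|NJ| = √((57)² + (0)²) = √3249 = 57
Perimeter = 15 + 13 + 12 + 25 + 57 = 122.

122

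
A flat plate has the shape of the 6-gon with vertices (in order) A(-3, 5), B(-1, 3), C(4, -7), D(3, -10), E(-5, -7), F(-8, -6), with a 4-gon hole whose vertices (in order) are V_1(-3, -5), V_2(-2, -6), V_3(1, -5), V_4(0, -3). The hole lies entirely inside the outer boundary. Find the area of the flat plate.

85.5

Outer boundary:
Apply the shoelace formula: 2A = Σ (x_i·y_{i+1} − x_{i+1}·y_i), indices taken mod 6.
A→B: (-3)(3) − (-1)(5) = -4
B→C: (-1)(-7) − (4)(3) = -5
C→D: (4)(-10) − (3)(-7) = -19
D→E: (3)(-7) − (-5)(-10) = -71
E→F: (-5)(-6) − (-8)(-7) = -26
F→A: (-8)(5) − (-3)(-6) = -58
Σ = -183
Area = |Σ|/2 = 91.5.
Hole:
Apply Gauss's area formula: 2A = Σ (x_i·y_{i+1} − x_{i+1}·y_i), indices taken mod 4.
Cross-terms: 8, 16, -3, -9  ⇒  Σ = 12
Area = |Σ|/2 = 6.
Net area = 91.5 − 6 = 85.5.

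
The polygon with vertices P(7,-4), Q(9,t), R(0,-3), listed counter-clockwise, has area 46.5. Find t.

Write out the shoelace sum; only the two edges meeting at Q involve t:
2·Area = [(7·t − 9·(-4)) + (9·(-3) − 0·t)] + 21
       = 7·t + 30 = 93
⇒ t = 9.

9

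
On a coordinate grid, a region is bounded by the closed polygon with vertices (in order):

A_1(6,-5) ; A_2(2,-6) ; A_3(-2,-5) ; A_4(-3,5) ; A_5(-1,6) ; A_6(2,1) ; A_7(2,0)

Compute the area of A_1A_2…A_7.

Apply Gauss's area formula: 2A = Σ (x_i·y_{i+1} − x_{i+1}·y_i), indices taken mod 7.
A_1→A_2: (6)(-6) − (2)(-5) = -26
A_2→A_3: (2)(-5) − (-2)(-6) = -22
A_3→A_4: (-2)(5) − (-3)(-5) = -25
A_4→A_5: (-3)(6) − (-1)(5) = -13
A_5→A_6: (-1)(1) − (2)(6) = -13
A_6→A_7: (2)(0) − (2)(1) = -2
A_7→A_1: (2)(-5) − (6)(0) = -10
Σ = -111
Area = |Σ|/2 = 55.5.

55.5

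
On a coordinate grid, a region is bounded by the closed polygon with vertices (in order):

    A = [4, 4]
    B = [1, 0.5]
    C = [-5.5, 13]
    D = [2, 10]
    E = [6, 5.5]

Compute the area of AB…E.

57.125

Apply the shoelace formula: 2A = Σ (x_i·y_{i+1} − x_{i+1}·y_i), indices taken mod 5.
Σ = (-2) + (15.75) + (-81) + (-49) + (2) = -114.25
Area = |Σ|/2 = 57.125.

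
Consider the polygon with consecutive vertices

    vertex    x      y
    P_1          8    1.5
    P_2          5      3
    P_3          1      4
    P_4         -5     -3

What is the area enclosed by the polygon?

33.5

Apply the surveyor's formula: 2A = Σ (x_i·y_{i+1} − x_{i+1}·y_i), indices taken mod 4.
Cross-terms: 16.5, 17, 17, 16.5  ⇒  Σ = 67
Area = |Σ|/2 = 33.5.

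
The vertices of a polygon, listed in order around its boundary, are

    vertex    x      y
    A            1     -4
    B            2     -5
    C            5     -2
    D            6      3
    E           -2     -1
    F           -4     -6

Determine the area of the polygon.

Apply the surveyor's formula: 2A = Σ (x_i·y_{i+1} − x_{i+1}·y_i), indices taken mod 6.
Σ = (3) + (21) + (27) + (0) + (8) + (22) = 81
Area = |Σ|/2 = 40.5.

40.5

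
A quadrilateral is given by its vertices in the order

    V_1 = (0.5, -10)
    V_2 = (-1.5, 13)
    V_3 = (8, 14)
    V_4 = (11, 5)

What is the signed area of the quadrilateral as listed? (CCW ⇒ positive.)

V_1→V_2: (0.5)(13) − (-1.5)(-10) = -8.5
V_2→V_3: (-1.5)(14) − (8)(13) = -125
V_3→V_4: (8)(5) − (11)(14) = -114
V_4→V_1: (11)(-10) − (0.5)(5) = -112.5
Σ = -360
Signed area = Σ/2 = -180 (negative ⇒ clockwise traversal).

-180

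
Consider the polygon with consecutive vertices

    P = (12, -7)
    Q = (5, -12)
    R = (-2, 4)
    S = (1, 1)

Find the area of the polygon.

69

Apply the shoelace (surveyor's) formula: 2A = Σ (x_i·y_{i+1} − x_{i+1}·y_i), indices taken mod 4.
Σ = (-109) + (-4) + (-6) + (-19) = -138
Area = |Σ|/2 = 69.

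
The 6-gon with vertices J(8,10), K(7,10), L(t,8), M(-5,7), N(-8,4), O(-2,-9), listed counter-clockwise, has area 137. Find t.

0

Write out the shoelace sum; only the two edges meeting at L involve t:
2·Area = [(7·8 − t·10) + (t·7 − (-5)·8)] + 178
       = -3·t + 274 = 274
⇒ t = 0.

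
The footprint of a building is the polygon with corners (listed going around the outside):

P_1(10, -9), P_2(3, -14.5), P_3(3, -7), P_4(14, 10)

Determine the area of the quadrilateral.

96.75

Apply the surveyor's formula: 2A = Σ (x_i·y_{i+1} − x_{i+1}·y_i), indices taken mod 4.
P_1→P_2: (10)(-14.5) − (3)(-9) = -118
P_2→P_3: (3)(-7) − (3)(-14.5) = 22.5
P_3→P_4: (3)(10) − (14)(-7) = 128
P_4→P_1: (14)(-9) − (10)(10) = -226
Σ = -193.5
Area = |Σ|/2 = 96.75.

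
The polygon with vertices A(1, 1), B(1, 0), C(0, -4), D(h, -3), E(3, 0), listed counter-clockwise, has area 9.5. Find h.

3

The doubled signed area Σ (x_i y_{i+1} − x_{i+1} y_i) is linear in h.
With h=0 it equals 7; the coefficient of h is 4 (from the two edges through D).
So 4·h + 7 = 2·9.5 = 19 ⇒ h = 3.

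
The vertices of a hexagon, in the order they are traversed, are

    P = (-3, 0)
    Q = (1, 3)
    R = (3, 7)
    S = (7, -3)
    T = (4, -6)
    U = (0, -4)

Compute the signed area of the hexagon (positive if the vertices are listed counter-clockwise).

Apply Gauss's area formula: 2A = Σ (x_i·y_{i+1} − x_{i+1}·y_i), indices taken mod 6.
Cross-terms: -9, -2, -58, -30, -16, -12  ⇒  Σ = -127
Signed area = Σ/2 = -63.5 (negative ⇒ clockwise traversal).

-63.5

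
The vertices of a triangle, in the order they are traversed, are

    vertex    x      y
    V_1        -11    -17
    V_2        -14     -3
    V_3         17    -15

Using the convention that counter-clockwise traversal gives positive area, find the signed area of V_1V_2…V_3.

-199

Apply the surveyor's formula: 2A = Σ (x_i·y_{i+1} − x_{i+1}·y_i), indices taken mod 3.
Σ = (-205) + (261) + (-454) = -398
Signed area = Σ/2 = -199 (negative ⇒ clockwise traversal).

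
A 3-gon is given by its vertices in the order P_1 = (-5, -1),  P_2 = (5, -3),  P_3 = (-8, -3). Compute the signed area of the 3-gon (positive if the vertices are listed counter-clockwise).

Apply the shoelace formula: 2A = Σ (x_i·y_{i+1} − x_{i+1}·y_i), indices taken mod 3.
Cross-terms: 20, -39, -7  ⇒  Σ = -26
Signed area = Σ/2 = -13 (negative ⇒ clockwise traversal).

-13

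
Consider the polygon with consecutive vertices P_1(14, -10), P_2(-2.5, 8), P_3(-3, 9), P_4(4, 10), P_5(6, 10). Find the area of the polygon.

98.75

Apply Gauss's area formula: 2A = Σ (x_i·y_{i+1} − x_{i+1}·y_i), indices taken mod 5.
Σ = (87) + (1.5) + (-66) + (-20) + (-200) = -197.5
Area = |Σ|/2 = 98.75.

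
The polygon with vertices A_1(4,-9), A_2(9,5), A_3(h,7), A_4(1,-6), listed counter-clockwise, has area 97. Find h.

-2

Write out the shoelace sum; only the two edges meeting at A_3 involve h:
2·Area = [(9·7 − h·5) + (h·(-6) − 1·7)] + 116
       = -11·h + 172 = 194
⇒ h = -2.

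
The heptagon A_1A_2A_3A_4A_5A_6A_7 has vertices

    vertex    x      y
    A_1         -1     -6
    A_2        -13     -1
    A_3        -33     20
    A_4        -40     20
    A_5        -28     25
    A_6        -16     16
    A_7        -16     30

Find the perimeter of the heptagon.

|A_1A_2| = √((-12)² + (5)²) = √169 = 13
|A_2A_3| = √((-20)² + (21)²) = √841 = 29
|A_3A_4| = √((-7)² + (0)²) = √49 = 7
|A_4A_5| = √((12)² + (5)²) = √169 = 13
|A_5A_6| = √((12)² + (-9)²) = √225 = 15
|A_6A_7| = √((0)² + (14)²) = √196 = 14
|A_7A_1| = √((15)² + (-36)²) = √1521 = 39
Perimeter = 13 + 29 + 7 + 13 + 15 + 14 + 39 = 130.

130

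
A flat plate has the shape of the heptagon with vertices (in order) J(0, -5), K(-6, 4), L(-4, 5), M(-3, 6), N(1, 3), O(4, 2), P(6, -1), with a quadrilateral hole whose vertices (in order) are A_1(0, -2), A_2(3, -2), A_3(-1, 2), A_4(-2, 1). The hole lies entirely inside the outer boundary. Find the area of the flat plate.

53.5

Outer boundary:
Cross-terms: -30, -14, -9, -15, -10, -16, -30  ⇒  Σ = -124
Area = |Σ|/2 = 62.
Hole:
Cross-terms: 6, 4, 3, 4  ⇒  Σ = 17
Area = |Σ|/2 = 8.5.
Net area = 62 − 8.5 = 53.5.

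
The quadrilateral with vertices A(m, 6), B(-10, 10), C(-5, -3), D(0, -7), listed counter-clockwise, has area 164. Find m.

9

Write out the shoelace sum; only the two edges meeting at A involve m:
2·Area = [(0·6 − m·(-7)) + (m·10 − (-10)·6)] + 115
       = 17·m + 175 = 328
⇒ m = 9.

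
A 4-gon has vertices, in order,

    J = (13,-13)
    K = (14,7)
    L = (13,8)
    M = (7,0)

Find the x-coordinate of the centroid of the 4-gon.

Apply the surveyor's formula. First the cross-terms c_i = x_i·y_{i+1} − x_{i+1}·y_i:
  273, 21, -56, -91  ⇒  2A = 147, A = 73.5.
Then Σ (x_i + x_{i+1})·c_i = 4998, so x̄ = 4998 / (6·73.5) = 34/3.

34/3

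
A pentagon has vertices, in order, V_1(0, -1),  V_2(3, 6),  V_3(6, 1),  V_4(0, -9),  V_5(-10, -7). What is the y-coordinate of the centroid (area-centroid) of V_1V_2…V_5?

-394/123

Apply Gauss's area formula. First the cross-terms c_i = x_i·y_{i+1} − x_{i+1}·y_i:
  3, -33, -54, -90, 10  ⇒  2A = -164, A = -82.
Then Σ (y_i + y_{i+1})·c_i = 1576, so ȳ = 1576 / (6·(-82)) = -394/123.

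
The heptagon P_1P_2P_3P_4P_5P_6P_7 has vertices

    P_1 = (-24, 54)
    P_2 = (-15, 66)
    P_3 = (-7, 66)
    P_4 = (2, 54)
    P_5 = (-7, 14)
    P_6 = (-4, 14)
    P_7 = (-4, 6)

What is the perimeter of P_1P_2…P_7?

142

|P_1P_2| = √((9)² + (12)²) = √225 = 15
|P_2P_3| = √((8)² + (0)²) = √64 = 8
|P_3P_4| = √((9)² + (-12)²) = √225 = 15
|P_4P_5| = √((-9)² + (-40)²) = √1681 = 41
|P_5P_6| = √((3)² + (0)²) = √9 = 3
|P_6P_7| = √((0)² + (-8)²) = √64 = 8
|P_7P_1| = √((-20)² + (48)²) = √2704 = 52
Perimeter = 15 + 8 + 15 + 41 + 3 + 8 + 52 = 142.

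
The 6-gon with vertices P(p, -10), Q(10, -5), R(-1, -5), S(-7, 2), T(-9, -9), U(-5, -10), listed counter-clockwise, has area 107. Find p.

6

Write out the shoelace sum; only the two edges meeting at P involve p:
2·Area = [((-5)·(-10) − p·(-10)) + (p·(-5) − 10·(-10))] + 34
       = 5·p + 184 = 214
⇒ p = 6.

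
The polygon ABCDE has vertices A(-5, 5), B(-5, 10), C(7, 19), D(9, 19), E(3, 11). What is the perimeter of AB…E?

42

|AB| = √((0)² + (5)²) = √25 = 5
|BC| = √((12)² + (9)²) = √225 = 15
|CD| = √((2)² + (0)²) = √4 = 2
|DE| = √((-6)² + (-8)²) = √100 = 10
|EA| = √((-8)² + (-6)²) = √100 = 10
Perimeter = 5 + 15 + 2 + 10 + 10 = 42.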